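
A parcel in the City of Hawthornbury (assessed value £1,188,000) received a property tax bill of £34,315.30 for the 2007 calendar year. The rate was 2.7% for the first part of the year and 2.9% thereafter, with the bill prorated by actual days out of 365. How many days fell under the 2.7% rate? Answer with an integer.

Let d = days at the first rate; then 365 − d days at the second rate.
£1,188,000 × [2.7%·d + 2.9%·(365−d)] / 365 = £34,315.30
Solving gives d = 21, so the new rate took effect on 22 Jan 2007.

21 days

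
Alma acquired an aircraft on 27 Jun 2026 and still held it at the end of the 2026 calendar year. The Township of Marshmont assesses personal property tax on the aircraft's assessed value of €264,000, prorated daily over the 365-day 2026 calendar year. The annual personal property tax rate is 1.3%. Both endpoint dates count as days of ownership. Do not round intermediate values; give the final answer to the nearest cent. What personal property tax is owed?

€1,767.72

Days held (27 Jun – 31 Dec 2026): 188 out of 365
Tax = €264,000 × 1.3% × 188/365 = €1,767.7151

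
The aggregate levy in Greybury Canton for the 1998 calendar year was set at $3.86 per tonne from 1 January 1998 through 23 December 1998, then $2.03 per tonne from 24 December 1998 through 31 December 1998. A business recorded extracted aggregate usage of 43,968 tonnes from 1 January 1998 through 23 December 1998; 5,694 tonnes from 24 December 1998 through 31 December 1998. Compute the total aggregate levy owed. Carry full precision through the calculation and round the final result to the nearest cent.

$181,275.30

1 January – 23 December 1998: 43,968 tonnes at $3.86/tonne → $169,716.48
24 December – 31 December 1998: 5,694 tonnes at $2.03/tonne → $11,558.82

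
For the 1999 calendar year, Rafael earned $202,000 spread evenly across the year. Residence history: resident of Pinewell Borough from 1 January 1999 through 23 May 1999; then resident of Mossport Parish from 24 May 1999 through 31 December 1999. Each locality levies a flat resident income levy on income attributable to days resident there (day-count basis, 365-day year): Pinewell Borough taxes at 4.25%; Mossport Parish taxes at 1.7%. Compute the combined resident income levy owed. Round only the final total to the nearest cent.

$5,452.06

Pinewell Borough, 1 January – 23 May 1999: 143 days → $202,000 × 4.25% × 143/365 = $3,363.4384
Mossport Parish, 24 May – 31 December 1999: 222 days → $202,000 × 1.7% × 222/365 = $2,088.6247
Total = $5,452.0630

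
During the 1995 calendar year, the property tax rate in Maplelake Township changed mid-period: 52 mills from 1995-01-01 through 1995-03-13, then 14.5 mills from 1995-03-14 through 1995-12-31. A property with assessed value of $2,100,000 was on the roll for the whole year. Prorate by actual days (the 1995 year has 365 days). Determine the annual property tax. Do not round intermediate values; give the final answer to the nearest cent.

$45,984.25

1995-01-01 to 1995-03-13: 72 days at 52 mills → $2,100,000 × 5.2% × 72/365 = $21,540.8219
1995-03-14 to 1995-12-31: 293 days at 14.5 mills → $2,100,000 × 1.45% × 293/365 = $24,443.4247
Total = $45,984.2466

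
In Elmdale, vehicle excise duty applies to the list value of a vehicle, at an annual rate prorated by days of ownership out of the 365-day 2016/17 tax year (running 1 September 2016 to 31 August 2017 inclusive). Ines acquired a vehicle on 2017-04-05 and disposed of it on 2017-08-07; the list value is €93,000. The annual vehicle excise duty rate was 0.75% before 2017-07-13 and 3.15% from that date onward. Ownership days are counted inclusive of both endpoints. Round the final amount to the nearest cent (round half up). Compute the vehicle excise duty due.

€397.86

2017-04-05 to 2017-07-12: 99 days at 0.75% → €93,000 × 0.75% × 99/365 = €189.1849
2017-07-13 to 2017-08-07: 26 days at 3.15% → €93,000 × 3.15% × 26/365 = €208.6767
Total = €397.8616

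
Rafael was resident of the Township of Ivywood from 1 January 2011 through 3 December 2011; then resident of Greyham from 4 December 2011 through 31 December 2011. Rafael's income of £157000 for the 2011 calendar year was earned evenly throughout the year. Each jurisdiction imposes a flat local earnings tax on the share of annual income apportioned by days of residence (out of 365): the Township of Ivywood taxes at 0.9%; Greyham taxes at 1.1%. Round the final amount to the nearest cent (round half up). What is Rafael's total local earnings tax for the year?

£1437.09

The Township of Ivywood, 1 January – 3 December 2011: 337 days → £157000 × 0.9% × 337/365 = £1304.6055
Greyham, 4 December – 31 December 2011: 28 days → £157000 × 1.1% × 28/365 = £132.4822
Total = £1437.0877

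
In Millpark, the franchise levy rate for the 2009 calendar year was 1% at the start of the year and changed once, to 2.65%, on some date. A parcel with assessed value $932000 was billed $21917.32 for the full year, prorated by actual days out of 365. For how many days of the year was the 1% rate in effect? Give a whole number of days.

Let d = days at the first rate; then 365 − d days at the second rate.
$932000 × [1%·d + 2.65%·(365−d)] / 365 = $21917.32
Solving gives d = 66, so the new rate took effect on March 8, 2009.

66 days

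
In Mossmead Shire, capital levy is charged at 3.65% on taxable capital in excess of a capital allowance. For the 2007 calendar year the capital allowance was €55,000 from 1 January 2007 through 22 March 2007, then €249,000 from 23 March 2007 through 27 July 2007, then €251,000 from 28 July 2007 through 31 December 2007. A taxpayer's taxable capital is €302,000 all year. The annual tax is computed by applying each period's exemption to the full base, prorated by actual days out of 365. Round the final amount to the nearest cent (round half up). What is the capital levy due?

€3,474.50

1 January – 22 March 2007: 81 days, exemption €55,000 → (€302,000 − €55,000) × 3.65% × 81/365 = €2,000.7000
23 March – 27 July 2007: 127 days, exemption €249,000 → (€302,000 − €249,000) × 3.65% × 127/365 = €673.1000
28 July – 31 December 2007: 157 days, exemption €251,000 → (€302,000 − €251,000) × 3.65% × 157/365 = €800.7000
Total = €3,474.5000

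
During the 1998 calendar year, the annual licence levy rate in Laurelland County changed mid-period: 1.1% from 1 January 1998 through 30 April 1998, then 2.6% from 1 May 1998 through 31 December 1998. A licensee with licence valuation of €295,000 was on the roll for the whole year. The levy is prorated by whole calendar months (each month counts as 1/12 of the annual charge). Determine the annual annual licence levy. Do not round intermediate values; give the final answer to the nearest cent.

€6,195.00

1 January – 30 April 1998: 4 months at 1.1% → €295,000 × 1.1% × 4/12 = €1,081.6667
1 May – 31 December 1998: 8 months at 2.6% → €295,000 × 2.6% × 8/12 = €5,113.3333
Total = €6,195.0000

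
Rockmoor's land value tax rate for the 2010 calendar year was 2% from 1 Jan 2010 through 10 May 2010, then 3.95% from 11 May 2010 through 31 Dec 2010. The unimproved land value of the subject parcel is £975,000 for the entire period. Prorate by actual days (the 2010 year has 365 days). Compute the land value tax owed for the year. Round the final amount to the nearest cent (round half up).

£31,740.92

1 Jan – 10 May 2010: 130 days at 2% → £975,000 × 2% × 130/365 = £6,945.2055
11 May – 31 Dec 2010: 235 days at 3.95% → £975,000 × 3.95% × 235/365 = £24,795.7192
Total = £31,740.9247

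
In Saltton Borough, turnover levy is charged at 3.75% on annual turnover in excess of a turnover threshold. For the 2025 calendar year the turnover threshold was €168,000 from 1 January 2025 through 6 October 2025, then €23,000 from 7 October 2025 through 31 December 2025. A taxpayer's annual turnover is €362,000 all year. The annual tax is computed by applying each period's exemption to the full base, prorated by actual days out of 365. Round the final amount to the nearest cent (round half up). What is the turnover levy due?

€8,556.16

1 January – 6 October 2025: 279 days, exemption €168,000 → (€362,000 − €168,000) × 3.75% × 279/365 = €5,560.8904
7 October – 31 December 2025: 86 days, exemption €23,000 → (€362,000 − €23,000) × 3.75% × 86/365 = €2,995.2740
Total = €8,556.1644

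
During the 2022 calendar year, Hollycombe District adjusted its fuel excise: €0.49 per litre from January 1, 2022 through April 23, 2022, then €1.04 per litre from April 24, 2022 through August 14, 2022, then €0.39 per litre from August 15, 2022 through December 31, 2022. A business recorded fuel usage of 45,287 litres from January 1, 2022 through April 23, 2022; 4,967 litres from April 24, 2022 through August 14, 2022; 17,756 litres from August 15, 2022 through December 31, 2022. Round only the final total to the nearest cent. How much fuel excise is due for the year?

€34,281.15

January 1 – April 23, 2022: 45,287 litres at €0.49/litre → €22,190.63
April 24 – August 14, 2022: 4,967 litres at €1.04/litre → €5,165.68
August 15 – December 31, 2022: 17,756 litres at €0.39/litre → €6,924.84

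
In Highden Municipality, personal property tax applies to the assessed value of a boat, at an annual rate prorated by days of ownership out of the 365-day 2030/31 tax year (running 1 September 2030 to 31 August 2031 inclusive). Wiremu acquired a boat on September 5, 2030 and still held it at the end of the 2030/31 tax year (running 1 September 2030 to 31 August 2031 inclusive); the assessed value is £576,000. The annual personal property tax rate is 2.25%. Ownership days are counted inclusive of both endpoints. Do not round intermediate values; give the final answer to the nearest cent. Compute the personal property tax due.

£12,817.97

Days held (September 5, 2030 – August 31, 2031): 361 out of 365
Tax = £576,000 × 2.25% × 361/365 = £12,817.9726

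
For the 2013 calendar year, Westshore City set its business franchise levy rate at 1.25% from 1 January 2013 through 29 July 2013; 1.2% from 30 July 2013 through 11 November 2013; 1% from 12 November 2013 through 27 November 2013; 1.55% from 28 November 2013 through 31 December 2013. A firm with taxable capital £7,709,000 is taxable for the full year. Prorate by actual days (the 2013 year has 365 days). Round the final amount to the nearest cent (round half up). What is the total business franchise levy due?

£96,563.15

1 January – 29 July 2013: 210 days at 1.25% → £7,709,000 × 1.25% × 210/365 = £55,441.4384
30 July – 11 November 2013: 105 days at 1.2% → £7,709,000 × 1.2% × 105/365 = £26,611.8904
12 November – 27 November 2013: 16 days at 1% → £7,709,000 × 1% × 16/365 = £3,379.2877
28 November – 31 December 2013: 34 days at 1.55% → £7,709,000 × 1.55% × 34/365 = £11,130.5288
Total = £96,563.1452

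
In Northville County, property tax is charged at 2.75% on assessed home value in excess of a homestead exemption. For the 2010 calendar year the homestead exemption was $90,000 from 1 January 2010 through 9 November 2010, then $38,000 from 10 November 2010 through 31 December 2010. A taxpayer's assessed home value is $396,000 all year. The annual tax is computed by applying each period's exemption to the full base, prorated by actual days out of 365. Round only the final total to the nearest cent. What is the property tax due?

$8,618.73

1 January – 9 November 2010: 313 days, exemption $90,000 → ($396,000 − $90,000) × 2.75% × 313/365 = $7,216.1507
10 November – 31 December 2010: 52 days, exemption $38,000 → ($396,000 − $38,000) × 2.75% × 52/365 = $1,402.5753
Total = $8,618.7260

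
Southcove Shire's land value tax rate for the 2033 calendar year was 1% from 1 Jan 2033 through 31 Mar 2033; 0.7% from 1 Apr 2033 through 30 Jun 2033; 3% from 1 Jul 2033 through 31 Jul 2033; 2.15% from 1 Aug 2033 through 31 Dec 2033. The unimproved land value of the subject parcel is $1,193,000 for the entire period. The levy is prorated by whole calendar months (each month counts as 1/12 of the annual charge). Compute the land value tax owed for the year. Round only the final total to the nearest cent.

1 Jan – 31 Mar 2033: 3 months at 1% → $1,193,000 × 1% × 3/12 = $2,982.5000
1 Apr – 30 Jun 2033: 3 months at 0.7% → $1,193,000 × 0.7% × 3/12 = $2,087.7500
1 Jul – 31 Jul 2033: 1 month at 3% → $1,193,000 × 3% × 1/12 = $2,982.5000
1 Aug – 31 Dec 2033: 5 months at 2.15% → $1,193,000 × 2.15% × 5/12 = $10,687.2917
Total = $18,740.0417

$18,740.04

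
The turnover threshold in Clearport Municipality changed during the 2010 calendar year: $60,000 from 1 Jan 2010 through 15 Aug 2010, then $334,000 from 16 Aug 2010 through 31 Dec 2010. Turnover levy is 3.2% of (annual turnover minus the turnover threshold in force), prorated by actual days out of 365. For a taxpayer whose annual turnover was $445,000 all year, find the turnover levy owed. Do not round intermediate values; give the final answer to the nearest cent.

$9,004.98

1 Jan – 15 Aug 2010: 227 days, exemption $60,000 → ($445,000 − $60,000) × 3.2% × 227/365 = $7,662.0274
16 Aug – 31 Dec 2010: 138 days, exemption $334,000 → ($445,000 − $334,000) × 3.2% × 138/365 = $1,342.9479
Total = $9,004.9753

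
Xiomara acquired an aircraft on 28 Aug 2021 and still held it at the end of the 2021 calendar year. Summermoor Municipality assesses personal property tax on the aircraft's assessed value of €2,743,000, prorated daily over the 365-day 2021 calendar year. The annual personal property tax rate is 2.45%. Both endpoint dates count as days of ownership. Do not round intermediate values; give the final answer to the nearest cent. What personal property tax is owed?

€23,199.02

Days held (28 Aug – 31 Dec 2021): 126 out of 365
Tax = €2,743,000 × 2.45% × 126/365 = €23,199.0164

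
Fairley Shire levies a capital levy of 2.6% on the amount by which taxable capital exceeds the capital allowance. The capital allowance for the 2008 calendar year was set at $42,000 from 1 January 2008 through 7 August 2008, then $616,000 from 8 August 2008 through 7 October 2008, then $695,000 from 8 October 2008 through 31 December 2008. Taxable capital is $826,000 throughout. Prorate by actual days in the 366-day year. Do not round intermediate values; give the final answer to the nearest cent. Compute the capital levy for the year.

$13,953.69

1 January – 7 August 2008: 220 days, exemption $42,000 → ($826,000 − $42,000) × 2.6% × 220/366 = $12,252.6776
8 August – 7 October 2008: 61 days, exemption $616,000 → ($826,000 − $616,000) × 2.6% × 61/366 = $910.0000
8 October – 31 December 2008: 85 days, exemption $695,000 → ($826,000 − $695,000) × 2.6% × 85/366 = $791.0109
Total = $13,953.6885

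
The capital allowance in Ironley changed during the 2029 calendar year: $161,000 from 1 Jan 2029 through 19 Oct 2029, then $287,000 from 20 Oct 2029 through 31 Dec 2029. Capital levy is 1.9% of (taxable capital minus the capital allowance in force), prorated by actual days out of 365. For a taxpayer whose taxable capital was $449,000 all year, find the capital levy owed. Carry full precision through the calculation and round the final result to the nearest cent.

1 Jan – 19 Oct 2029: 292 days, exemption $161,000 → ($449,000 − $161,000) × 1.9% × 292/365 = $4,377.6000
20 Oct – 31 Dec 2029: 73 days, exemption $287,000 → ($449,000 − $287,000) × 1.9% × 73/365 = $615.6000
Total = $4,993.2000

$4,993.20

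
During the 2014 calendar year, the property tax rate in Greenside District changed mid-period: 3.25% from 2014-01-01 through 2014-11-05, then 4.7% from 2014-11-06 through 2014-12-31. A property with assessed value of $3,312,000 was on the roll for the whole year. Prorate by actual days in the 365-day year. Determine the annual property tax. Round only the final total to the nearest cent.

2014-01-01 to 2014-11-05: 309 days at 3.25% → $3,312,000 × 3.25% × 309/365 = $91,125.3699
2014-11-06 to 2014-12-31: 56 days at 4.7% → $3,312,000 × 4.7% × 56/365 = $23,882.6959
Total = $115,008.0658

$115,008.07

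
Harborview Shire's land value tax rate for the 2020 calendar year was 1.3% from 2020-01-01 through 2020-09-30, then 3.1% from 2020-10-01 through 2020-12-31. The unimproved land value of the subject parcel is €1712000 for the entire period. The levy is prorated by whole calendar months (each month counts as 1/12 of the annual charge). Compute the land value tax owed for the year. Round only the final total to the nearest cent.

2020-01-01 to 2020-09-30: 9 months at 1.3% → €1712000 × 1.3% × 9/12 = €16692.0000
2020-10-01 to 2020-12-31: 3 months at 3.1% → €1712000 × 3.1% × 3/12 = €13268.0000
Total = €29960.0000

€29960.00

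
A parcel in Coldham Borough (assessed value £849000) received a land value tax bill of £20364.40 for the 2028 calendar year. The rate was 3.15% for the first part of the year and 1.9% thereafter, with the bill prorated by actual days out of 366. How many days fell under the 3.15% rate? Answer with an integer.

Let d = days at the first rate; then 366 − d days at the second rate.
£849000 × [3.15%·d + 1.9%·(366−d)] / 366 = £20364.40
Solving gives d = 146, so the new rate took effect on 26 May 2028.

146 days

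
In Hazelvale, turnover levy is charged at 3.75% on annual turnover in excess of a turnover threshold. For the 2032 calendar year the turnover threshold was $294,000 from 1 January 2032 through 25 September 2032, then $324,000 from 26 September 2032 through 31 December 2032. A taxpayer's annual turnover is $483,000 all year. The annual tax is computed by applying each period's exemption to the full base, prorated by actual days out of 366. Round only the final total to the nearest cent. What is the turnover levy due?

1 January – 25 September 2032: 269 days, exemption $294,000 → ($483,000 − $294,000) × 3.75% × 269/366 = $5,209.1189
26 September – 31 December 2032: 97 days, exemption $324,000 → ($483,000 − $324,000) × 3.75% × 97/366 = $1,580.2254
Total = $6,789.3443

$6,789.34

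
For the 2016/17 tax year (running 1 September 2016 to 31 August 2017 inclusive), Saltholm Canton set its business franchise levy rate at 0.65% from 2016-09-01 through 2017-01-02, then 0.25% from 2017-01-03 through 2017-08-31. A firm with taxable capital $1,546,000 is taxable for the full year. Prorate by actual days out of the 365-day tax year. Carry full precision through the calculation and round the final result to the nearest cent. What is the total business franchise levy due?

$5,965.87

2016-09-01 to 2017-01-02: 124 days at 0.65% → $1,546,000 × 0.65% × 124/365 = $3,413.9068
2017-01-03 to 2017-08-31: 241 days at 0.25% → $1,546,000 × 0.25% × 241/365 = $2,551.9589
Total = $5,965.8658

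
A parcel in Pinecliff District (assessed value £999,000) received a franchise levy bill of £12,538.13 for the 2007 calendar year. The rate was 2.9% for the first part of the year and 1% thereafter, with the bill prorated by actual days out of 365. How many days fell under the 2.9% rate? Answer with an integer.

49 days

Let d = days at the first rate; then 365 − d days at the second rate.
£999,000 × [2.9%·d + 1%·(365−d)] / 365 = £12,538.13
Solving gives d = 49, so the new rate took effect on 19 February 2007.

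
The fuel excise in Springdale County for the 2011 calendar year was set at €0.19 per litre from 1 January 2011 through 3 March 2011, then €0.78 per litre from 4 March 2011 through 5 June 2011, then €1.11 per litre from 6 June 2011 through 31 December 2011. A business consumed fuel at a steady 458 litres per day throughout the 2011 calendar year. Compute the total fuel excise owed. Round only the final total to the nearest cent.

1 January – 3 March 2011: 62 days × 458 litres/day = 28,396 litres at €0.19/litre → €5395.24
4 March – 5 June 2011: 94 days × 458 litres/day = 43,052 litres at €0.78/litre → €33580.56
6 June – 31 December 2011: 209 days × 458 litres/day = 95,722 litres at €1.11/litre → €106251.42

€145227.22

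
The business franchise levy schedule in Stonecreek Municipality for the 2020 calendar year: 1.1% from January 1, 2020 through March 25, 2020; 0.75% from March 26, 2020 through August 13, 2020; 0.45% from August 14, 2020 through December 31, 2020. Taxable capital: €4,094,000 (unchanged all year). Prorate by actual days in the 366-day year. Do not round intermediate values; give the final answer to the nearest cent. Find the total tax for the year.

€29,334.74

January 1 – March 25, 2020: 85 days at 1.1% → €4,094,000 × 1.1% × 85/366 = €10,458.7158
March 26 – August 13, 2020: 141 days at 0.75% → €4,094,000 × 0.75% × 141/366 = €11,828.9754
August 14 – December 31, 2020: 140 days at 0.45% → €4,094,000 × 0.45% × 140/366 = €7,047.0492
Total = €29,334.7404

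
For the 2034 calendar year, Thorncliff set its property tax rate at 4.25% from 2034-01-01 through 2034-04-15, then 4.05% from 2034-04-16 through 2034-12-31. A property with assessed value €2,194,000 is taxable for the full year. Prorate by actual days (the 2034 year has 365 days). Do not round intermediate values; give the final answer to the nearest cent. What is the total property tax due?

2034-01-01 to 2034-04-15: 105 days at 4.25% → €2,194,000 × 4.25% × 105/365 = €26,823.9041
2034-04-16 to 2034-12-31: 260 days at 4.05% → €2,194,000 × 4.05% × 260/365 = €63,295.3973
Total = €90,119.3014

€90,119.30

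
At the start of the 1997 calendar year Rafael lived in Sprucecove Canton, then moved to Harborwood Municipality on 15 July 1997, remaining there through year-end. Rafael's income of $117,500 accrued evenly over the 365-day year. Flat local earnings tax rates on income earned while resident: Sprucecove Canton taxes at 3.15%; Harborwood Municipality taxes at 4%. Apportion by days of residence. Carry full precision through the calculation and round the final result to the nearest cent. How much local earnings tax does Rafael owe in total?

Sprucecove Canton, 1 January – 14 July 1997: 195 days → $117,500 × 3.15% × 195/365 = $1,977.3801
Harborwood Municipality, 15 July – 31 December 1997: 170 days → $117,500 × 4% × 170/365 = $2,189.0411
Total = $4,166.4212

$4,166.42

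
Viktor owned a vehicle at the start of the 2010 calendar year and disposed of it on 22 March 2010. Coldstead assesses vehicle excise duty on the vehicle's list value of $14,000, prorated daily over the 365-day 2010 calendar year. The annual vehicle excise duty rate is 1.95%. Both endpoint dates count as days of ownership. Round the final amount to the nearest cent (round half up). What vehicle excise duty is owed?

$60.58

Days held (1 January – 22 March 2010): 81 out of 365
Tax = $14,000 × 1.95% × 81/365 = $60.5836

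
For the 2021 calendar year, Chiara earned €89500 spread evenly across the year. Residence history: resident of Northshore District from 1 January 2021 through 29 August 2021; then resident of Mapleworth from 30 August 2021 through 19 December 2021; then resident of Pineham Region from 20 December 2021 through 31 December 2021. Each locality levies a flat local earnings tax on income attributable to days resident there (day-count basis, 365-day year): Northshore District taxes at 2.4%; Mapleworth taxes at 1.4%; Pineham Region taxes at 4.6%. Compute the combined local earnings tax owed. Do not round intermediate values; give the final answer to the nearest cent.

€1938.10

Northshore District, 1 January – 29 August 2021: 241 days → €89500 × 2.4% × 241/365 = €1418.2685
Mapleworth, 30 August – 19 December 2021: 112 days → €89500 × 1.4% × 112/365 = €384.4822
Pineham Region, 20 December – 31 December 2021: 12 days → €89500 × 4.6% × 12/365 = €135.3534
Total = €1938.1041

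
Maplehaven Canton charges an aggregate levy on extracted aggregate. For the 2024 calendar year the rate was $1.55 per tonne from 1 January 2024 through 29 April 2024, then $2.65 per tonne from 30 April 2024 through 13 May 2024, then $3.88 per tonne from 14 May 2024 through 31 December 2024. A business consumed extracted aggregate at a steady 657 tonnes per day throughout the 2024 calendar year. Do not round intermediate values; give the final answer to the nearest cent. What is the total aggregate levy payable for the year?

$737,981.82

1 January – 29 April 2024: 120 days × 657 tonnes/day = 78,840 tonnes at $1.55/tonne → $122,202.00
30 April – 13 May 2024: 14 days × 657 tonnes/day = 9,198 tonnes at $2.65/tonne → $24,374.70
14 May – 31 December 2024: 232 days × 657 tonnes/day = 152,424 tonnes at $3.88/tonne → $591,405.12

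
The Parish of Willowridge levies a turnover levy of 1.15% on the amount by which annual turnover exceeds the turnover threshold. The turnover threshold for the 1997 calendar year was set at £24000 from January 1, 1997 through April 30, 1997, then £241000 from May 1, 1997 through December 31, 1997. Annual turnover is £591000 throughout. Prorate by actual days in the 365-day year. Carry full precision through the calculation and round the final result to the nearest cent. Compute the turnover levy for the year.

January 1 – April 30, 1997: 120 days, exemption £24000 → (£591000 − £24000) × 1.15% × 120/365 = £2143.7260
May 1 – December 31, 1997: 245 days, exemption £241000 → (£591000 − £241000) × 1.15% × 245/365 = £2701.7123
Total = £4845.4384

£4845.44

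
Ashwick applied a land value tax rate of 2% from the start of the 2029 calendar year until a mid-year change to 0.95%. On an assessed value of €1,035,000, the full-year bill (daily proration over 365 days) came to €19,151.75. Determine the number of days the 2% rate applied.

Let d = days at the first rate; then 365 − d days at the second rate.
€1,035,000 × [2%·d + 0.95%·(365−d)] / 365 = €19,151.75
Solving gives d = 313, so the new rate took effect on November 10, 2029.

313 days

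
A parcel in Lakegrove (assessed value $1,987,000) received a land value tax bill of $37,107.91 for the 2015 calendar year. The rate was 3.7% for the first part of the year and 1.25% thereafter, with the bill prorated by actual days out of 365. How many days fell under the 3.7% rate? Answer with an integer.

Let d = days at the first rate; then 365 − d days at the second rate.
$1,987,000 × [3.7%·d + 1.25%·(365−d)] / 365 = $37,107.91
Solving gives d = 92, so the new rate took effect on 3 Apr 2015.

92 days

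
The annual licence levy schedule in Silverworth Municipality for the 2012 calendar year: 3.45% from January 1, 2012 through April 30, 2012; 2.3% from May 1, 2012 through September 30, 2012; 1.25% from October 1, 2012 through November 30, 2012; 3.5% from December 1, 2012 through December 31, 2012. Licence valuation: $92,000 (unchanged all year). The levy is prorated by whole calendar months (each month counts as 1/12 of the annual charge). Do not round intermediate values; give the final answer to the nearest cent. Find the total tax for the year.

$2,399.67

January 1 – April 30, 2012: 4 months at 3.45% → $92,000 × 3.45% × 4/12 = $1,058.0000
May 1 – September 30, 2012: 5 months at 2.3% → $92,000 × 2.3% × 5/12 = $881.6667
October 1 – November 30, 2012: 2 months at 1.25% → $92,000 × 1.25% × 2/12 = $191.6667
December 1 – December 31, 2012: 1 month at 3.5% → $92,000 × 3.5% × 1/12 = $268.3333
Total = $2,399.6667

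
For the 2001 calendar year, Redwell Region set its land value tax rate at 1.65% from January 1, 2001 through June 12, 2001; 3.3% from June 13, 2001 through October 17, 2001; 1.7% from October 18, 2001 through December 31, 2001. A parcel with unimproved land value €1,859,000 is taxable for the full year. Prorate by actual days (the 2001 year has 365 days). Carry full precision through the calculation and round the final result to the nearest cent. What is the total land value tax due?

€41,537.19

January 1 – June 12, 2001: 163 days at 1.65% → €1,859,000 × 1.65% × 163/365 = €13,698.0288
June 13 – October 17, 2001: 127 days at 3.3% → €1,859,000 × 3.3% × 127/365 = €21,345.3945
October 18 – December 31, 2001: 75 days at 1.7% → €1,859,000 × 1.7% × 75/365 = €6,493.7671
Total = €41,537.1904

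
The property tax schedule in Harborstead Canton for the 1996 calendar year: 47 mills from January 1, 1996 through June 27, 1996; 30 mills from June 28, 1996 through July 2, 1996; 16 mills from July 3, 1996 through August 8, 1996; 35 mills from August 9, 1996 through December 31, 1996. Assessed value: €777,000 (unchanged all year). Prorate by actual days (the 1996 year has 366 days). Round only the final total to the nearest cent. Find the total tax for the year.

€30,209.59

January 1 – June 27, 1996: 179 days at 47 mills → €777,000 × 4.7% × 179/366 = €17,860.3852
June 28 – July 2, 1996: 5 days at 30 mills → €777,000 × 3% × 5/366 = €318.4426
July 3 – August 8, 1996: 37 days at 16 mills → €777,000 × 1.6% × 37/366 = €1,256.7869
August 9 – December 31, 1996: 145 days at 35 mills → €777,000 × 3.5% × 145/366 = €10,773.9754
Total = €30,209.5902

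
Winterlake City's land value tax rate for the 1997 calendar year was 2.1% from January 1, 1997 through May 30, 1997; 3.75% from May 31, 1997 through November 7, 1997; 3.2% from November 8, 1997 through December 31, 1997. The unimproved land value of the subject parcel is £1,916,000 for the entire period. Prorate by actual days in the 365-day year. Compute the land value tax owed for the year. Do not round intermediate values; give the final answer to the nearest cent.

£57,298.90

January 1 – May 30, 1997: 150 days at 2.1% → £1,916,000 × 2.1% × 150/365 = £16,535.3425
May 31 – November 7, 1997: 161 days at 3.75% → £1,916,000 × 3.75% × 161/365 = £31,692.7397
November 8 – December 31, 1997: 54 days at 3.2% → £1,916,000 × 3.2% × 54/365 = £9,070.8164
Total = £57,298.8986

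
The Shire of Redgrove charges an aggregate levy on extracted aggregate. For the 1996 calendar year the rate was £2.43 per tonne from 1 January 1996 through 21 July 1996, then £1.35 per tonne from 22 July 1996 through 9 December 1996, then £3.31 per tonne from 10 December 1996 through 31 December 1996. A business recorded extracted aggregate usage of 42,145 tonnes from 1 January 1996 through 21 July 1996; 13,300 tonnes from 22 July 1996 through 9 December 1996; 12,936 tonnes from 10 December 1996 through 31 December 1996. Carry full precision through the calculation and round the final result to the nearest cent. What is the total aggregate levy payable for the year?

1 January – 21 July 1996: 42,145 tonnes at £2.43/tonne → £102,412.35
22 July – 9 December 1996: 13,300 tonnes at £1.35/tonne → £17,955.00
10 December – 31 December 1996: 12,936 tonnes at £3.31/tonne → £42,818.16

£163,185.51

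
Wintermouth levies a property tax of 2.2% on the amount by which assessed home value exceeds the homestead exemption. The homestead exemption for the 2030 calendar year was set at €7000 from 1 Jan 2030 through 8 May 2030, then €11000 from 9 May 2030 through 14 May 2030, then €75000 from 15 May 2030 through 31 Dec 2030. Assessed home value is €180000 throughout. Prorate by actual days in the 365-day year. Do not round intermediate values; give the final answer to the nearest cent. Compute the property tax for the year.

€2857.77

1 Jan – 8 May 2030: 128 days, exemption €7000 → (€180000 − €7000) × 2.2% × 128/365 = €1334.7068
9 May – 14 May 2030: 6 days, exemption €11000 → (€180000 − €11000) × 2.2% × 6/365 = €61.1178
15 May – 31 Dec 2030: 231 days, exemption €75000 → (€180000 − €75000) × 2.2% × 231/365 = €1461.9452
Total = €2857.7699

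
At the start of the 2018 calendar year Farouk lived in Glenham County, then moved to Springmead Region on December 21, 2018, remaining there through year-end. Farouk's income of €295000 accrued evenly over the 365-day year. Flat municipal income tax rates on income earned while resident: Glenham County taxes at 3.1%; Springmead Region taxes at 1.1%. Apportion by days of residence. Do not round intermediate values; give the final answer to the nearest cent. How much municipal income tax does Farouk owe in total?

Glenham County, January 1 – December 20, 2018: 354 days → €295000 × 3.1% × 354/365 = €8869.3973
Springmead Region, December 21 – December 31, 2018: 11 days → €295000 × 1.1% × 11/365 = €97.7945
Total = €8967.1918

€8967.19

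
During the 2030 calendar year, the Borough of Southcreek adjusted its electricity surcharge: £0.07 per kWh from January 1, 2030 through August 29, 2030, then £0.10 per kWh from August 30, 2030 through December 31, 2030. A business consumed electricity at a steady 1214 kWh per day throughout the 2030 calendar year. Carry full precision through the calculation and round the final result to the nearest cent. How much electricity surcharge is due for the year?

January 1 – August 29, 2030: 241 days × 1214 kWh/day = 292,574 kWh at £0.07/kWh → £20480.18
August 30 – December 31, 2030: 124 days × 1214 kWh/day = 150,536 kWh at £0.10/kWh → £15053.60

£35533.78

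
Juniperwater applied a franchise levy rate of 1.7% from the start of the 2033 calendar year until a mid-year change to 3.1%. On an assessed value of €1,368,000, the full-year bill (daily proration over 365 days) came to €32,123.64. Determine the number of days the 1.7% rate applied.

Let d = days at the first rate; then 365 − d days at the second rate.
€1,368,000 × [1.7%·d + 3.1%·(365−d)] / 365 = €32,123.64
Solving gives d = 196, so the new rate took effect on 16 July 2033.

196 days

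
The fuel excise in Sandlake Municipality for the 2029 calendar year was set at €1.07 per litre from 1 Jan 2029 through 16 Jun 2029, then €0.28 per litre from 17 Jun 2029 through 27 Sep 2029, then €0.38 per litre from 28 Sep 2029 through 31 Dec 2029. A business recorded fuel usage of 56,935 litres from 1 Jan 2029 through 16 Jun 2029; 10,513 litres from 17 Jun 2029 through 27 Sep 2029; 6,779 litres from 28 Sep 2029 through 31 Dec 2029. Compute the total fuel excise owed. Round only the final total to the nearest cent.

1 Jan – 16 Jun 2029: 56,935 litres at €1.07/litre → €60920.45
17 Jun – 27 Sep 2029: 10,513 litres at €0.28/litre → €2943.64
28 Sep – 31 Dec 2029: 6,779 litres at €0.38/litre → €2576.02

€66440.11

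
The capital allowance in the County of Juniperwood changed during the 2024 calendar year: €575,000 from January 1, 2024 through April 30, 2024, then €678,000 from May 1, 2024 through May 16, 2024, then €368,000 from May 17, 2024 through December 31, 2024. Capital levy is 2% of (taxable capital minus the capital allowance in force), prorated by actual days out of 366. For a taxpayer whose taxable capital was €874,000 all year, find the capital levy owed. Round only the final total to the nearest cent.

€8,480.27

January 1 – April 30, 2024: 121 days, exemption €575,000 → (€874,000 − €575,000) × 2% × 121/366 = €1,976.9945
May 1 – May 16, 2024: 16 days, exemption €678,000 → (€874,000 − €678,000) × 2% × 16/366 = €171.3661
May 17 – December 31, 2024: 229 days, exemption €368,000 → (€874,000 − €368,000) × 2% × 229/366 = €6,331.9126
Total = €8,480.2732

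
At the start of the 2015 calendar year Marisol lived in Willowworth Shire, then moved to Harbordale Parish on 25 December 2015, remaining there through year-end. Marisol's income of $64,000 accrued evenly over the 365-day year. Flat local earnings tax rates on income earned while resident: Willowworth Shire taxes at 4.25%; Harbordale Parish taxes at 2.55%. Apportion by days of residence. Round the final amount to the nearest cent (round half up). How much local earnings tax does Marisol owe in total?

Willowworth Shire, 1 January – 24 December 2015: 358 days → $64,000 × 4.25% × 358/365 = $2,667.8356
Harbordale Parish, 25 December – 31 December 2015: 7 days → $64,000 × 2.55% × 7/365 = $31.2986
Total = $2,699.1342

$2,699.13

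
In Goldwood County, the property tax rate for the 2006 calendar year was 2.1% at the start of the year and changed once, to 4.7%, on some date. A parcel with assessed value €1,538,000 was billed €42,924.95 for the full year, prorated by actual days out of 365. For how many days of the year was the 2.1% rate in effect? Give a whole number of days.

Let d = days at the first rate; then 365 − d days at the second rate.
€1,538,000 × [2.1%·d + 4.7%·(365−d)] / 365 = €42,924.95
Solving gives d = 268, so the new rate took effect on September 26, 2006.

268 days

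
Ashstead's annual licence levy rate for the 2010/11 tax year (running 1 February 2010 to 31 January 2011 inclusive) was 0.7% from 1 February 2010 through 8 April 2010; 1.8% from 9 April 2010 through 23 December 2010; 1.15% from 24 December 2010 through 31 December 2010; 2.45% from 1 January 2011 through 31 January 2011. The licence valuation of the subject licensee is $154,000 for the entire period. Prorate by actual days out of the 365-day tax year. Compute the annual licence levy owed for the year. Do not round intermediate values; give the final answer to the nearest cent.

$2,524.12

1 February – 8 April 2010: 67 days at 0.7% → $154,000 × 0.7% × 67/365 = $197.8795
9 April – 23 December 2010: 259 days at 1.8% → $154,000 × 1.8% × 259/365 = $1,966.9808
24 December – 31 December 2010: 8 days at 1.15% → $154,000 × 1.15% × 8/365 = $38.8164
1 January – 31 January 2011: 31 days at 2.45% → $154,000 × 2.45% × 31/365 = $320.4466
Total = $2,524.1233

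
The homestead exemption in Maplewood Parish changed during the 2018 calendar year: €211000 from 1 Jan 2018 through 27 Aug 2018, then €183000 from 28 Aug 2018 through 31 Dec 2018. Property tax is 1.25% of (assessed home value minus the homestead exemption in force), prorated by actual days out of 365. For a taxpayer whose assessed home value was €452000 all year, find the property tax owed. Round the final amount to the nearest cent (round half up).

€3133.32

1 Jan – 27 Aug 2018: 239 days, exemption €211000 → (€452000 − €211000) × 1.25% × 239/365 = €1972.5685
28 Aug – 31 Dec 2018: 126 days, exemption €183000 → (€452000 − €183000) × 1.25% × 126/365 = €1160.7534
Total = €3133.3219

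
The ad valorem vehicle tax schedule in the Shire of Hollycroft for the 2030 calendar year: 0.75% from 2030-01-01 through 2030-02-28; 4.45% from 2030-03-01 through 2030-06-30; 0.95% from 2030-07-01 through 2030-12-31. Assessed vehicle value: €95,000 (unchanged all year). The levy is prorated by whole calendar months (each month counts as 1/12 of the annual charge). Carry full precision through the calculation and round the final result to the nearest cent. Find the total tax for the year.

2030-01-01 to 2030-02-28: 2 months at 0.75% → €95,000 × 0.75% × 2/12 = €118.7500
2030-03-01 to 2030-06-30: 4 months at 4.45% → €95,000 × 4.45% × 4/12 = €1,409.1667
2030-07-01 to 2030-12-31: 6 months at 0.95% → €95,000 × 0.95% × 6/12 = €451.2500
Total = €1,979.1667

€1,979.17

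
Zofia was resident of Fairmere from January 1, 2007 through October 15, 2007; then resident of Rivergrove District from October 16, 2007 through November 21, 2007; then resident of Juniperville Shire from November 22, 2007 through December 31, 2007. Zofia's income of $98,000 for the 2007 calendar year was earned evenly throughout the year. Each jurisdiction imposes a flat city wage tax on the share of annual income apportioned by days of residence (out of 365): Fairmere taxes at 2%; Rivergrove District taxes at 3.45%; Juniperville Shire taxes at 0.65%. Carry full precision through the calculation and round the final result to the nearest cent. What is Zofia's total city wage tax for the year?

Fairmere, January 1 – October 15, 2007: 288 days → $98,000 × 2% × 288/365 = $1,546.5205
Rivergrove District, October 16 – November 21, 2007: 37 days → $98,000 × 3.45% × 37/365 = $342.7315
Juniperville Shire, November 22 – December 31, 2007: 40 days → $98,000 × 0.65% × 40/365 = $69.8082
Total = $1,959.0603

$1,959.06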